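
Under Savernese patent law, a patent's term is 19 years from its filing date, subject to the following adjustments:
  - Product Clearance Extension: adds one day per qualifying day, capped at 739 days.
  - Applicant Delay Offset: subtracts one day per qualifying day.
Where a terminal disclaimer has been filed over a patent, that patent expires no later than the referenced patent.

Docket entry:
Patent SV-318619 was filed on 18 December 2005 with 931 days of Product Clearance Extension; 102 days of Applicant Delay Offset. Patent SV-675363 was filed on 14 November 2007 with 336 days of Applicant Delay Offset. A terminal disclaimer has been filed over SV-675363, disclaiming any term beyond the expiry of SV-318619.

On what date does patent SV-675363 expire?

Natural term of SV-675363:
  Base: filing + 19 years → 14 November 2026.
  Applicant Delay Offset: −336 days → 13 December 2025.
Expiry of referenced patent SV-318619:
  Base: filing + 19 years → 18 December 2024.
  Product Clearance Extension: 931 days claimed exceeds the 739-day cap, so +739 days → 27 December 2026.
  Applicant Delay Offset: −102 days → 16 September 2026.
Terminal disclaimer: SV-675363 expires on the earlier of 13 December 2025 and 16 September 2026.

December 13, 2025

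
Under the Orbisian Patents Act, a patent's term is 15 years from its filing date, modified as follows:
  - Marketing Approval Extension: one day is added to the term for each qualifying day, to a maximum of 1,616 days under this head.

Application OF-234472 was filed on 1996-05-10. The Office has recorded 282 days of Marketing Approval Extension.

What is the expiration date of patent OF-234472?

Base term: filing date + 15 years → 10 May 2011.
Marketing Approval Extension: 282 days (within the 1616-day cap) → +282 days → 16 February 2012.

2012-02-16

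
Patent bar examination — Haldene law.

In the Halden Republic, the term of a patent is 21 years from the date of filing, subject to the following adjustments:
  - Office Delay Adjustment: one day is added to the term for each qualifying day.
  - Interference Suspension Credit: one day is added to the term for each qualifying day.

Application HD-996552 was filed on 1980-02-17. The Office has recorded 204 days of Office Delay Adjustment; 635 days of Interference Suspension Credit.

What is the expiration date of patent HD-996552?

Base term: filing date + 21 years → 17 February 2001.
Office Delay Adjustment: +204 days → 9 September 2001.
Interference Suspension Credit: +635 days → 6 June 2003.

June 6, 2003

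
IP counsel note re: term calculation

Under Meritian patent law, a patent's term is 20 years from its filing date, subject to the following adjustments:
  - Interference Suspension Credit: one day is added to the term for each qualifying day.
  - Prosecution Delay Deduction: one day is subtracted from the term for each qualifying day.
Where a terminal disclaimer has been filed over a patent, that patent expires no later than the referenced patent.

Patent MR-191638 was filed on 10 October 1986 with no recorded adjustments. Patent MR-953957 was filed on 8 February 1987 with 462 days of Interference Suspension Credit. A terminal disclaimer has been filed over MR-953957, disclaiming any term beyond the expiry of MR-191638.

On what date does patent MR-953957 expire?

Natural term of MR-953957:
  Base: filing + 20 years → 8 February 2007.
  Interference Suspension Credit: +462 days → 15 May 2008.
Expiry of referenced patent MR-191638:
  Base: filing + 20 years → 10 October 2006.
Terminal disclaimer: MR-953957 expires on the earlier of 15 May 2008 and 10 October 2006.

2006-10-10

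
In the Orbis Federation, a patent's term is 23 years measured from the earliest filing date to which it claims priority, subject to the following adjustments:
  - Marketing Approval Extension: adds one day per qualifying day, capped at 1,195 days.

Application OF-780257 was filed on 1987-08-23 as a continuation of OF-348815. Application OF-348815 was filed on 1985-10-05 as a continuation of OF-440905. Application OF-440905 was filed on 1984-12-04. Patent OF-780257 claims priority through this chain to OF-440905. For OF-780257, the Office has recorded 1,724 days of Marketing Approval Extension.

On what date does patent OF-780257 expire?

March 13, 2011

Earliest priority filing: 4 December 1984.
Base term: 4 December 1984 + 23 years → 4 December 2007.
Marketing Approval Extension: 1724 days claimed exceeds the 1195-day cap, so +1195 days → 13 March 2011.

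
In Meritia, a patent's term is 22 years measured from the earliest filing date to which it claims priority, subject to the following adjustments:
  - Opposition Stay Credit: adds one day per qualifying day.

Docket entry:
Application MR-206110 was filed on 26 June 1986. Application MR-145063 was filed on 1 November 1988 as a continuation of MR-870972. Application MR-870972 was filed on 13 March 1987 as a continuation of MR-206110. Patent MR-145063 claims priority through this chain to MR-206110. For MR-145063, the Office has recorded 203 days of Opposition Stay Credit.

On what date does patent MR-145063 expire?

Earliest priority filing: 26 June 1986.
Base term: 26 June 1986 + 22 years → 26 June 2008.
Opposition Stay Credit: +203 days → 15 January 2009.

January 15, 2009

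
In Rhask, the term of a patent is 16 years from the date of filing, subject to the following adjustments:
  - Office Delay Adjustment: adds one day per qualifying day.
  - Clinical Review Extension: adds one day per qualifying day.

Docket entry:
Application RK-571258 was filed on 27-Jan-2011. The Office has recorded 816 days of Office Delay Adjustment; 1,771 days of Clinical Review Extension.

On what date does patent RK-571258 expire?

Base term: filing date + 16 years → 27 January 2027.
Office Delay Adjustment: +816 days → 22 April 2029.
Clinical Review Extension: +1771 days → 26 February 2034.

2034-02-26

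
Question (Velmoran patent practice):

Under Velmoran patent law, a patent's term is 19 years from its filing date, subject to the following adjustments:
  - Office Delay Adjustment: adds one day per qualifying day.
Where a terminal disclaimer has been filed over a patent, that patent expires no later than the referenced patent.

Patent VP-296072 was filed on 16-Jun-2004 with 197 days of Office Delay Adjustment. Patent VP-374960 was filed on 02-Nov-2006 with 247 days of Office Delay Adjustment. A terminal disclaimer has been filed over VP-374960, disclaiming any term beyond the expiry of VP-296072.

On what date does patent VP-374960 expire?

Natural term of VP-374960:
  Base: filing + 19 years → 2 November 2025.
  Office Delay Adjustment: +247 days → 7 July 2026.
Expiry of referenced patent VP-296072:
  Base: filing + 19 years → 16 June 2023.
  Office Delay Adjustment: +197 days → 30 December 2023.
Terminal disclaimer: VP-374960 expires on the earlier of 7 July 2026 and 30 December 2023.

December 30, 2023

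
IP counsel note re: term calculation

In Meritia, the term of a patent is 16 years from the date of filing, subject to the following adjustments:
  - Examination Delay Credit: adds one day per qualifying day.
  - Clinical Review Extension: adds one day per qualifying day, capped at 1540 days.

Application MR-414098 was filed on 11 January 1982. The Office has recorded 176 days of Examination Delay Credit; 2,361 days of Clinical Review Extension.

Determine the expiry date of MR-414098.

Base term: filing date + 16 years → 11 January 1998.
Examination Delay Credit: +176 days → 6 July 1998.
Clinical Review Extension: 2361 days claimed exceeds the 1540-day cap, so +1540 days → 23 September 2002.

September 23, 2002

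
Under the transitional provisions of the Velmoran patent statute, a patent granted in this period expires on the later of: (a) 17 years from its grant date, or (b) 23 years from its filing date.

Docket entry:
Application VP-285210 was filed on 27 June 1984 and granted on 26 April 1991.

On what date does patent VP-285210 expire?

(a) grant + 17 years → 26 April 2008.
(b) filing + 23 years → 27 June 2007.
Later of the two: 26 April 2008.

2008-04-26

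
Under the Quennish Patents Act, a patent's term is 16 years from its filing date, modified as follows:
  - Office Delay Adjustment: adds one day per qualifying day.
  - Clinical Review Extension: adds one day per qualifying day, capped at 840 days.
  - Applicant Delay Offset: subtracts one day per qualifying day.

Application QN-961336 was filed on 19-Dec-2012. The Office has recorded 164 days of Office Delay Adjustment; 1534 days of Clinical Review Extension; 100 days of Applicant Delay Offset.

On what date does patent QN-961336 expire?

Base term: filing date + 16 years → 19 December 2028.
Office Delay Adjustment: +164 days → 1 June 2029.
Clinical Review Extension: 1534 days claimed exceeds the 840-day cap, so +840 days → 19 September 2031.
Applicant Delay Offset: −100 days → 11 June 2031.

June 11, 2031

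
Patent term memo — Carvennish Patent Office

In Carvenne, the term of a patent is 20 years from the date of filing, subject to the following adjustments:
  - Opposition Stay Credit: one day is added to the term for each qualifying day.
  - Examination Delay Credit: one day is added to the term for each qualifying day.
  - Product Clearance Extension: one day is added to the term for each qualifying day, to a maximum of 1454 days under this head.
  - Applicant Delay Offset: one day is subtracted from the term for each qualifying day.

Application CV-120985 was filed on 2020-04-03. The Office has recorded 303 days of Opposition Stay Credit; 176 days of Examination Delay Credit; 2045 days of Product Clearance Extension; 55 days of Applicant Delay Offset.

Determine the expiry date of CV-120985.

Base term: filing date + 20 years → 3 April 2040.
Opposition Stay Credit: +303 days → 31 January 2041.
Examination Delay Credit: +176 days → 26 July 2041.
Product Clearance Extension: 2045 days claimed exceeds the 1454-day cap, so +1454 days → 19 July 2045.
Applicant Delay Offset: −55 days → 25 May 2045.

May 25, 2045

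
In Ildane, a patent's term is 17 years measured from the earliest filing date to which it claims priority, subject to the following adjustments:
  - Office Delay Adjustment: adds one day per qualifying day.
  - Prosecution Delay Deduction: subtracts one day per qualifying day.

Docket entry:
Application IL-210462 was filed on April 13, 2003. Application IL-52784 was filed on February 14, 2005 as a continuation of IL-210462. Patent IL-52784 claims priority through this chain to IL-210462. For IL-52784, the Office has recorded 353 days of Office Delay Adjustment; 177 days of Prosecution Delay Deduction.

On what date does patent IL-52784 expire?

Earliest priority filing: 13 April 2003.
Base term: 13 April 2003 + 17 years → 13 April 2020.
Office Delay Adjustment: +353 days → 1 April 2021.
Prosecution Delay Deduction: −177 days → 6 October 2020.

2020-10-06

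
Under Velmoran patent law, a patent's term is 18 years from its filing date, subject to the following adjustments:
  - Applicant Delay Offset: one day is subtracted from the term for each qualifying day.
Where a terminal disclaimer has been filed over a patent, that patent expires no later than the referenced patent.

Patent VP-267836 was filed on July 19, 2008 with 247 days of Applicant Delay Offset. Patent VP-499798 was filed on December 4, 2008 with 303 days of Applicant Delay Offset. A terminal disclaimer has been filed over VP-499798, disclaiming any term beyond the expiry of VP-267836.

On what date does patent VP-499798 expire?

Natural term of VP-499798:
  Base: filing + 18 years → 4 December 2026.
  Applicant Delay Offset: −303 days → 4 February 2026.
Expiry of referenced patent VP-267836:
  Base: filing + 18 years → 19 July 2026.
  Applicant Delay Offset: −247 days → 14 November 2025.
Terminal disclaimer: VP-499798 expires on the earlier of 4 February 2026 and 14 November 2025.

2025-11-14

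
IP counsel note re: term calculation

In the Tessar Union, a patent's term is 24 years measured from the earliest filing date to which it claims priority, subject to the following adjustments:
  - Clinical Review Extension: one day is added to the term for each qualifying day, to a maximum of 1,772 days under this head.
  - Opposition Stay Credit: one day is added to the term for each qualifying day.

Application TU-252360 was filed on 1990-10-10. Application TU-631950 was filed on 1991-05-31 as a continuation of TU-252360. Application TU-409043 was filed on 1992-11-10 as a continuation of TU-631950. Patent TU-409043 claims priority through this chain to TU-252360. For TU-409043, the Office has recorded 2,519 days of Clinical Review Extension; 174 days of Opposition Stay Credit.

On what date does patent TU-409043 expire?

Earliest priority filing: 10 October 1990.
Base term: 10 October 1990 + 24 years → 10 October 2014.
Clinical Review Extension: 2519 days claimed exceeds the 1772-day cap, so +1772 days → 17 August 2019.
Opposition Stay Credit: +174 days → 7 February 2020.

2020-02-07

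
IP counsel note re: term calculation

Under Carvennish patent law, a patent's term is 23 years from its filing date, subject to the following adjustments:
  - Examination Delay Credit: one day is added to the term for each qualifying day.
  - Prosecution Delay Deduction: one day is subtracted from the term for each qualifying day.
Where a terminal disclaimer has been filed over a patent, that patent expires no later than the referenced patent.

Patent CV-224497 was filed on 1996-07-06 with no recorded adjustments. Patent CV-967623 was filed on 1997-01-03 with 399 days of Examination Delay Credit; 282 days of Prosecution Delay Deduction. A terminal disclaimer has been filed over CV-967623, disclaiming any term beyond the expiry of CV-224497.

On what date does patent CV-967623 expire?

Natural term of CV-967623:
  Base: filing + 23 years → 3 January 2020.
  Examination Delay Credit: +399 days → 5 February 2021.
  Prosecution Delay Deduction: −282 days → 29 April 2020.
Expiry of referenced patent CV-224497:
  Base: filing + 23 years → 6 July 2019.
Terminal disclaimer: CV-967623 expires on the earlier of 29 April 2020 and 6 July 2019.

July 6, 2019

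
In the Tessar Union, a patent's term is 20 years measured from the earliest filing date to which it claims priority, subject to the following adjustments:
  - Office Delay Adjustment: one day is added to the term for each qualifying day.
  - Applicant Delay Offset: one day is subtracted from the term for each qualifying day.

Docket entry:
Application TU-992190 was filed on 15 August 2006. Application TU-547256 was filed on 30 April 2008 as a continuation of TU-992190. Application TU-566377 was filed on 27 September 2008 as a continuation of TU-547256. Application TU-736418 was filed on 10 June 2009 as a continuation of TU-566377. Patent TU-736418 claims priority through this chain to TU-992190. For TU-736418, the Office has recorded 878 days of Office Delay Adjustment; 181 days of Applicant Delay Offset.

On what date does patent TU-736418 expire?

Earliest priority filing: 15 August 2006.
Base term: 15 August 2006 + 20 years → 15 August 2026.
Office Delay Adjustment: +878 days → 9 January 2029.
Applicant Delay Offset: −181 days → 12 July 2028.

July 12, 2028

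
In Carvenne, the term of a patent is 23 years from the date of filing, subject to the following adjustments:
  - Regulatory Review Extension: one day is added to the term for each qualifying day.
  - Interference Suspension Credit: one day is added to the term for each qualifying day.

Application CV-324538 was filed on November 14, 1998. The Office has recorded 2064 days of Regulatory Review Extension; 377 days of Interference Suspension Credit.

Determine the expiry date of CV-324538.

July 21, 2028

Base term: filing date + 23 years → 14 November 2021.
Regulatory Review Extension: +2064 days → 10 July 2027.
Interference Suspension Credit: +377 days → 21 July 2028.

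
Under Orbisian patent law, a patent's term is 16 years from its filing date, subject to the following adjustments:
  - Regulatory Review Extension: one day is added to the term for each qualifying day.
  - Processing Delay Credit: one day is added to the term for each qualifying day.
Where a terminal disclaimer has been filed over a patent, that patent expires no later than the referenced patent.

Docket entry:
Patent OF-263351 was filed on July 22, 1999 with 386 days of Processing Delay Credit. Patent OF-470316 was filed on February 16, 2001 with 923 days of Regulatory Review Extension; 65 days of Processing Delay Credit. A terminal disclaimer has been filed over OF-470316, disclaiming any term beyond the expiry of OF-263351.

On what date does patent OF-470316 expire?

August 11, 2016

Natural term of OF-470316:
  Base: filing + 16 years → 16 February 2017.
  Regulatory Review Extension: +923 days → 28 August 2019.
  Processing Delay Credit: +65 days → 1 November 2019.
Expiry of referenced patent OF-263351:
  Base: filing + 16 years → 22 July 2015.
  Processing Delay Credit: +386 days → 11 August 2016.
Terminal disclaimer: OF-470316 expires on the earlier of 1 November 2019 and 11 August 2016.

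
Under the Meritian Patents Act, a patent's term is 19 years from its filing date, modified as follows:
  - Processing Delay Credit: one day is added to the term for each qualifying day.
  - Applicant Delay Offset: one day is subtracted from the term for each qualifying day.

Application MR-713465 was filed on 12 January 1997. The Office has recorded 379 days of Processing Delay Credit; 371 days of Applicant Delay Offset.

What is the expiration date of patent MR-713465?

January 20, 2016

Base term: filing date + 19 years → 12 January 2016.
Processing Delay Credit: +379 days → 25 January 2017.
Applicant Delay Offset: −371 days → 20 January 2016.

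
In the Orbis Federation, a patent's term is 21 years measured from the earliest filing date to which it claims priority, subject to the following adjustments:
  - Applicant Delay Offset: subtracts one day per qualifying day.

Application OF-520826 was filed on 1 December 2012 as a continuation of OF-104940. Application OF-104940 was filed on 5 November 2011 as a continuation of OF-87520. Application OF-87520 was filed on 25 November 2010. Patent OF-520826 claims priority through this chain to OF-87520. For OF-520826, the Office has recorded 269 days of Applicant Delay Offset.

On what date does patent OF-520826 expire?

Earliest priority filing: 25 November 2010.
Base term: 25 November 2010 + 21 years → 25 November 2031.
Applicant Delay Offset: −269 days → 1 March 2031.

2031-03-01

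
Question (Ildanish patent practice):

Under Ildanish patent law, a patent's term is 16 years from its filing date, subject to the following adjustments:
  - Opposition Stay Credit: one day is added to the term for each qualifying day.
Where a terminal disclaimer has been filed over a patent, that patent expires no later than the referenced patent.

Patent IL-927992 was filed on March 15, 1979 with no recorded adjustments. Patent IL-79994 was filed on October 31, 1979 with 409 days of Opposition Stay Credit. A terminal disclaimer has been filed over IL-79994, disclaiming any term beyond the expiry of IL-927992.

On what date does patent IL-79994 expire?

Natural term of IL-79994:
  Base: filing + 16 years → 31 October 1995.
  Opposition Stay Credit: +409 days → 13 December 1996.
Expiry of referenced patent IL-927992:
  Base: filing + 16 years → 15 March 1995.
Terminal disclaimer: IL-79994 expires on the earlier of 13 December 1996 and 15 March 1995.

March 15, 1995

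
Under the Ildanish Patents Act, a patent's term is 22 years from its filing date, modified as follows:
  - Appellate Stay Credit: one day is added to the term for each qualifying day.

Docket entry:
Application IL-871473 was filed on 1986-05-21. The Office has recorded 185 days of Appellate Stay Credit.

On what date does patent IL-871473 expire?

Base term: filing date + 22 years → 21 May 2008.
Appellate Stay Credit: +185 days → 22 November 2008.

2008-11-22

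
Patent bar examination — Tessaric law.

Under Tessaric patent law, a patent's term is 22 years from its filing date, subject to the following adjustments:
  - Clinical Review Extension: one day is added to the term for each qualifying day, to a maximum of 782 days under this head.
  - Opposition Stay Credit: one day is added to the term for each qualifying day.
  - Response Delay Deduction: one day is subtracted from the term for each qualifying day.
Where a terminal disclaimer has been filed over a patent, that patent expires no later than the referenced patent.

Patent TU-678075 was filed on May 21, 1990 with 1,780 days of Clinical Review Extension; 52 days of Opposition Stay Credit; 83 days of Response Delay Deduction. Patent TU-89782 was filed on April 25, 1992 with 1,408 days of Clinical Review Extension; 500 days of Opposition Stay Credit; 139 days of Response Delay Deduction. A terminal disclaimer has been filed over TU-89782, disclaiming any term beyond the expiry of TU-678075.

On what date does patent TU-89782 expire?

June 11, 2014

Natural term of TU-89782:
  Base: filing + 22 years → 25 April 2014.
  Clinical Review Extension: 1408 days claimed exceeds the 782-day cap, so +782 days → 15 June 2016.
  Opposition Stay Credit: +500 days → 28 October 2017.
  Response Delay Deduction: −139 days → 11 June 2017.
Expiry of referenced patent TU-678075:
  Base: filing + 22 years → 21 May 2012.
  Clinical Review Extension: 1780 days claimed exceeds the 782-day cap, so +782 days → 12 July 2014.
  Opposition Stay Credit: +52 days → 2 September 2014.
  Response Delay Deduction: −83 days → 11 June 2014.
Terminal disclaimer: TU-89782 expires on the earlier of 11 June 2017 and 11 June 2014.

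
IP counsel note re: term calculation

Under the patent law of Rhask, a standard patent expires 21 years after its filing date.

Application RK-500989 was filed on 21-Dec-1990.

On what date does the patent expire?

2011-12-21

Filing date + 21 years → 21 December 2011.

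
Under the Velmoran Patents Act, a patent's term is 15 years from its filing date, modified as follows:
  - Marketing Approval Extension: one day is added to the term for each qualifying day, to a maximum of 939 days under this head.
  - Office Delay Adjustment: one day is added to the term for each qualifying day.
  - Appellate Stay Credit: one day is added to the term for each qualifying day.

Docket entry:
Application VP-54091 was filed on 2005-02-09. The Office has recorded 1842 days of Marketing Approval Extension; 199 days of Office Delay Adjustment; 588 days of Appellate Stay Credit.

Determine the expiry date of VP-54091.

October 31, 2024

Base term: filing date + 15 years → 9 February 2020.
Marketing Approval Extension: 1842 days claimed exceeds the 939-day cap, so +939 days → 5 September 2022.
Office Delay Adjustment: +199 days → 23 March 2023.
Appellate Stay Credit: +588 days → 31 October 2024.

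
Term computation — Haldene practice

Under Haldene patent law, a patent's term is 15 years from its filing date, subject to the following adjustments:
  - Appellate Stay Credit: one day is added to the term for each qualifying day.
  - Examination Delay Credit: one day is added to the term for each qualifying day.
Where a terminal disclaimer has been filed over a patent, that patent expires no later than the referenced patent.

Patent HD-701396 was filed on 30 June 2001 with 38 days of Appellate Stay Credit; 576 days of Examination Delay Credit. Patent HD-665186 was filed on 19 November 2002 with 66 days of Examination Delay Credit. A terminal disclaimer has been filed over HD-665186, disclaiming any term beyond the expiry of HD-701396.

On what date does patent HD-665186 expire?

Natural term of HD-665186:
  Base: filing + 15 years → 19 November 2017.
  Examination Delay Credit: +66 days → 24 January 2018.
Expiry of referenced patent HD-701396:
  Base: filing + 15 years → 30 June 2016.
  Appellate Stay Credit: +38 days → 7 August 2016.
  Examination Delay Credit: +576 days → 6 March 2018.
Terminal disclaimer: HD-665186 expires on the earlier of 24 January 2018 and 6 March 2018.

2018-01-24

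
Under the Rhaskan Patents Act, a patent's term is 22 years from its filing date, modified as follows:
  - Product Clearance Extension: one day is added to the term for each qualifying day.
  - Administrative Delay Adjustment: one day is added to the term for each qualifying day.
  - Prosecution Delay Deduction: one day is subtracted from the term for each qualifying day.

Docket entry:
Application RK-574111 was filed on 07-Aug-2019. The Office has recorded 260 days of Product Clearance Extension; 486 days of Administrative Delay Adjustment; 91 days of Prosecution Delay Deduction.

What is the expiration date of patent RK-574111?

Base term: filing date + 22 years → 7 August 2041.
Product Clearance Extension: +260 days → 24 April 2042.
Administrative Delay Adjustment: +486 days → 23 August 2043.
Prosecution Delay Deduction: −91 days → 24 May 2043.

2043-05-24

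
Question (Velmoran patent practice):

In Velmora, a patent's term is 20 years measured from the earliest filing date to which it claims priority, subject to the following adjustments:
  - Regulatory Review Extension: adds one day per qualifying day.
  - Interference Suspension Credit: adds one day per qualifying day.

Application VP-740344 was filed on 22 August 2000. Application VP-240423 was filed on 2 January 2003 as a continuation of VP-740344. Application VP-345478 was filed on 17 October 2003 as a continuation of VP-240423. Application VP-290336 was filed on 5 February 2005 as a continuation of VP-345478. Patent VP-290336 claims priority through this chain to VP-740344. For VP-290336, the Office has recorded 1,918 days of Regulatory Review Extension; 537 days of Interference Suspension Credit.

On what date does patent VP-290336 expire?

2027-05-13

Earliest priority filing: 22 August 2000.
Base term: 22 August 2000 + 20 years → 22 August 2020.
Regulatory Review Extension: +1918 days → 22 November 2025.
Interference Suspension Credit: +537 days → 13 May 2027.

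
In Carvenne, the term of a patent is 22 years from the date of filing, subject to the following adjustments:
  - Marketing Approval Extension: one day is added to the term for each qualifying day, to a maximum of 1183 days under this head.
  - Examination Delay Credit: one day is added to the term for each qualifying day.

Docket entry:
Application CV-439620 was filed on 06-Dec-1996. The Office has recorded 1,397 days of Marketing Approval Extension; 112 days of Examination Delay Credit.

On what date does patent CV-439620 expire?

Base term: filing date + 22 years → 6 December 2018.
Marketing Approval Extension: 1397 days claimed exceeds the 1183-day cap, so +1183 days → 3 March 2022.
Examination Delay Credit: +112 days → 23 June 2022.

2022-06-23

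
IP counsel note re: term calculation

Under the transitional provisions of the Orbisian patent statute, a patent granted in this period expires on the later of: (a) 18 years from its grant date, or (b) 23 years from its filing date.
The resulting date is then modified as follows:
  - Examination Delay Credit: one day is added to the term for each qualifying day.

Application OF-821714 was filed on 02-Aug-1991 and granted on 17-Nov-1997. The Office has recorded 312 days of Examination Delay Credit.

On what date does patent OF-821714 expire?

(a) grant + 18 years → 17 November 2015.
(b) filing + 23 years → 2 August 2014.
Later of the two: 17 November 2015.
Examination Delay Credit: +312 days → 24 September 2016.

September 24, 2016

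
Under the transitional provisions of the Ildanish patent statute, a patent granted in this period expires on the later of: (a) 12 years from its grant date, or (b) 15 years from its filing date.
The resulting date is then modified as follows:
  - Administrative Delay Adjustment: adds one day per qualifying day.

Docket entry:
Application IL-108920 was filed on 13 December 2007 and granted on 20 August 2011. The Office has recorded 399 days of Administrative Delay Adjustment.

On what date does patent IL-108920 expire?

(a) grant + 12 years → 20 August 2023.
(b) filing + 15 years → 13 December 2022.
Later of the two: 20 August 2023.
Administrative Delay Adjustment: +399 days → 22 September 2024.

September 22, 2024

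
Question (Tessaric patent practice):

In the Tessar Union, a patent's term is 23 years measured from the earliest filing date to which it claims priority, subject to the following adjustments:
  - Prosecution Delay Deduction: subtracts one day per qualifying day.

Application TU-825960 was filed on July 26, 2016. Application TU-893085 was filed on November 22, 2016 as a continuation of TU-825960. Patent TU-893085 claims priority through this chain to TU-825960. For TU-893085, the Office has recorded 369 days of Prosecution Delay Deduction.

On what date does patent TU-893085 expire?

Earliest priority filing: 26 July 2016.
Base term: 26 July 2016 + 23 years → 26 July 2039.
Prosecution Delay Deduction: −369 days → 22 July 2038.

July 22, 2038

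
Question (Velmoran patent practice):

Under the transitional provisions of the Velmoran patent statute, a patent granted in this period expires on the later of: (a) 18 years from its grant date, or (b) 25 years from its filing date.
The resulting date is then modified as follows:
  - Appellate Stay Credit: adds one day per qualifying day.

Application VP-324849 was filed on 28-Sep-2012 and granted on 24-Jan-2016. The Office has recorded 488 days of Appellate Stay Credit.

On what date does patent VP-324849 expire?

January 29, 2039

(a) grant + 18 years → 24 January 2034.
(b) filing + 25 years → 28 September 2037.
Later of the two: 28 September 2037.
Appellate Stay Credit: +488 days → 29 January 2039.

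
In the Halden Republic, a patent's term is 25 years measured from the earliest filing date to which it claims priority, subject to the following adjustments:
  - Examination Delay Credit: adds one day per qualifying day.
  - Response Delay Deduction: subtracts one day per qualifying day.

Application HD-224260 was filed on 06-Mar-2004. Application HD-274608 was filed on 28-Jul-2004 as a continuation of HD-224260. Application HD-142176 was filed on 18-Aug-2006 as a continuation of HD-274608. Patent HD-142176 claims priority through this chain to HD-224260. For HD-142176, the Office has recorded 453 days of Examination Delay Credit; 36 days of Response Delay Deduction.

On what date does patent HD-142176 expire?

April 27, 2030

Earliest priority filing: 6 March 2004.
Base term: 6 March 2004 + 25 years → 6 March 2029.
Examination Delay Credit: +453 days → 2 June 2030.
Response Delay Deduction: −36 days → 27 April 2030.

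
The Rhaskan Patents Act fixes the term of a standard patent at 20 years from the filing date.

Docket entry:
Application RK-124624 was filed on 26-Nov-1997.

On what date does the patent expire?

2017-11-26

Filing date + 20 years → 26 November 2017.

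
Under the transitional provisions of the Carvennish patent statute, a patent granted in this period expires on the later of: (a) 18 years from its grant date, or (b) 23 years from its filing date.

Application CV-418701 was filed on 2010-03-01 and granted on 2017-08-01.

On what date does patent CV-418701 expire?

2035-08-01

(a) grant + 18 years → 1 August 2035.
(b) filing + 23 years → 1 March 2033.
Later of the two: 1 August 2035.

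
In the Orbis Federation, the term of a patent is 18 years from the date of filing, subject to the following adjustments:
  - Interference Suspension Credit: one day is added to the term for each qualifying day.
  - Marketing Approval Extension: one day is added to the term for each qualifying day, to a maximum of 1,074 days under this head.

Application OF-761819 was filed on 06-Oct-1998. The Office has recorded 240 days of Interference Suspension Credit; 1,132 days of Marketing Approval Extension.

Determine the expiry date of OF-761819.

2020-05-12

Base term: filing date + 18 years → 6 October 2016.
Interference Suspension Credit: +240 days → 3 June 2017.
Marketing Approval Extension: 1132 days claimed exceeds the 1074-day cap, so +1074 days → 12 May 2020.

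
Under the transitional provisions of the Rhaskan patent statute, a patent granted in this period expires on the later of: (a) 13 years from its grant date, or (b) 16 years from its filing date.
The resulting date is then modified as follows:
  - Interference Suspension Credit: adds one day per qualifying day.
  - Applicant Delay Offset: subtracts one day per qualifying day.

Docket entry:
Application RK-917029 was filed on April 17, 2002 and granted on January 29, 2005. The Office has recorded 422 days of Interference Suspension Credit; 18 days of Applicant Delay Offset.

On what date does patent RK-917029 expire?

2019-05-26

(a) grant + 13 years → 29 January 2018.
(b) filing + 16 years → 17 April 2018.
Later of the two: 17 April 2018.
Interference Suspension Credit: +422 days → 13 June 2019.
Applicant Delay Offset: −18 days → 26 May 2019.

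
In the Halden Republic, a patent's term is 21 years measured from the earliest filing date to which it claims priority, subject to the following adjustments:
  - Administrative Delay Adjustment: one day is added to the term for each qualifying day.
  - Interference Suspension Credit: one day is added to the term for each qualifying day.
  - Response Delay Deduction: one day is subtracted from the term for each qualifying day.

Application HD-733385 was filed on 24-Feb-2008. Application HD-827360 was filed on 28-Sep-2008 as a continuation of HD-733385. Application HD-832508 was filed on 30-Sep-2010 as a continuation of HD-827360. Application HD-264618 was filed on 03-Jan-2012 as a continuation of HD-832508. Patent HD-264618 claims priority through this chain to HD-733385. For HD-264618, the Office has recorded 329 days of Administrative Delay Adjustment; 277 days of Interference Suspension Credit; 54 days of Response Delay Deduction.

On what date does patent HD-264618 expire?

2030-08-30

Earliest priority filing: 24 February 2008.
Base term: 24 February 2008 + 21 years → 24 February 2029.
Administrative Delay Adjustment: +329 days → 19 January 2030.
Interference Suspension Credit: +277 days → 23 October 2030.
Response Delay Deduction: −54 days → 30 August 2030.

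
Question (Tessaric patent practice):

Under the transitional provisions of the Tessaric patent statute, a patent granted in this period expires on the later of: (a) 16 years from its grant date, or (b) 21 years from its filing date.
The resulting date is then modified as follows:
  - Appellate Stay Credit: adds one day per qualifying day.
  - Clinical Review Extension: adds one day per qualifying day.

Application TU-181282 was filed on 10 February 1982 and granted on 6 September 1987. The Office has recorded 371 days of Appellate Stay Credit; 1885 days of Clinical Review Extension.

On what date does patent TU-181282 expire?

2009-11-09

(a) grant + 16 years → 6 September 2003.
(b) filing + 21 years → 10 February 2003.
Later of the two: 6 September 2003.
Appellate Stay Credit: +371 days → 11 September 2004.
Clinical Review Extension: +1885 days → 9 November 2009.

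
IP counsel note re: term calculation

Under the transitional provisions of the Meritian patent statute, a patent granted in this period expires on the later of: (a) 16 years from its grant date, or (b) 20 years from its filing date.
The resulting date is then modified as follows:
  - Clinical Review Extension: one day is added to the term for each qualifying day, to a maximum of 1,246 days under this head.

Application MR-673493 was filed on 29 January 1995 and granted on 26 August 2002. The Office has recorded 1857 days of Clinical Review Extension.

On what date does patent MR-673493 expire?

2022-01-23

(a) grant + 16 years → 26 August 2018.
(b) filing + 20 years → 29 January 2015.
Later of the two: 26 August 2018.
Clinical Review Extension: 1857 days claimed exceeds the 1246-day cap, so +1246 days → 23 January 2022.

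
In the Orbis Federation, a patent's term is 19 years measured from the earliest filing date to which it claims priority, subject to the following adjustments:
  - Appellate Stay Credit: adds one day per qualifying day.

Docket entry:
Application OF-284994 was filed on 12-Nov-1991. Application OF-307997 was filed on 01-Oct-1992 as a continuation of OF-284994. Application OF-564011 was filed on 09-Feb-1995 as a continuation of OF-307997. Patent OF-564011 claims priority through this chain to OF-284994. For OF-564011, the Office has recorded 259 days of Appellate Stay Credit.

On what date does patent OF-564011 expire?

2011-07-29

Earliest priority filing: 12 November 1991.
Base term: 12 November 1991 + 19 years → 12 November 2010.
Appellate Stay Credit: +259 days → 29 July 2011.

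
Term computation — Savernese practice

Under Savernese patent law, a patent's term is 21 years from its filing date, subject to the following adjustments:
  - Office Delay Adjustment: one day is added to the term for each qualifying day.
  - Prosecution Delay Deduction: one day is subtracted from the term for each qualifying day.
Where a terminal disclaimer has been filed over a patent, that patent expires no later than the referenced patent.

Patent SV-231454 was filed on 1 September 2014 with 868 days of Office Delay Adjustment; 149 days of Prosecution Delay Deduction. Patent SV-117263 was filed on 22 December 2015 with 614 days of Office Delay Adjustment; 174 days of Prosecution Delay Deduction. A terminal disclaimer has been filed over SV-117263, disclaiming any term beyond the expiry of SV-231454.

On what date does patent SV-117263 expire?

2037-08-20

Natural term of SV-117263:
  Base: filing + 21 years → 22 December 2036.
  Office Delay Adjustment: +614 days → 28 August 2038.
  Prosecution Delay Deduction: −174 days → 7 March 2038.
Expiry of referenced patent SV-231454:
  Base: filing + 21 years → 1 September 2035.
  Office Delay Adjustment: +868 days → 16 January 2038.
  Prosecution Delay Deduction: −149 days → 20 August 2037.
Terminal disclaimer: SV-117263 expires on the earlier of 7 March 2038 and 20 August 2037.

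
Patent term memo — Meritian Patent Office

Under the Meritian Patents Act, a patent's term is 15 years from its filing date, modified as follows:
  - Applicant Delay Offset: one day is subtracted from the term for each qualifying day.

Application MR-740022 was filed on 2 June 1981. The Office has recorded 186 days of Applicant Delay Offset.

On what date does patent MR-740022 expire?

November 29, 1995

Base term: filing date + 15 years → 2 June 1996.
Applicant Delay Offset: −186 days → 29 November 1995.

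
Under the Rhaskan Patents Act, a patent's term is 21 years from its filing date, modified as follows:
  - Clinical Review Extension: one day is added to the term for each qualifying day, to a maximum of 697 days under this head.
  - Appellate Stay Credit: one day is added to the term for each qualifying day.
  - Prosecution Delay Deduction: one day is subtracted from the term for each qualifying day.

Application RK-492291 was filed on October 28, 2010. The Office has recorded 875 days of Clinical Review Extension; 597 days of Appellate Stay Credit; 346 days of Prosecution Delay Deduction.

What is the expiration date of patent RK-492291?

Base term: filing date + 21 years → 28 October 2031.
Clinical Review Extension: 875 days claimed exceeds the 697-day cap, so +697 days → 24 September 2033.
Appellate Stay Credit: +597 days → 14 May 2035.
Prosecution Delay Deduction: −346 days → 2 June 2034.

June 2, 2034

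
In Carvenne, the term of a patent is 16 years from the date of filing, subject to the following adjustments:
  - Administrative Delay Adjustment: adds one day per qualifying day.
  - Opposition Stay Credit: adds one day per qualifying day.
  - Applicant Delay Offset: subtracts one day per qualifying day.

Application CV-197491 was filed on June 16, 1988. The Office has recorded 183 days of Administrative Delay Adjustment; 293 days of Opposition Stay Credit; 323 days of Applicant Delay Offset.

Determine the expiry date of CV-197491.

Base term: filing date + 16 years → 16 June 2004.
Administrative Delay Adjustment: +183 days → 16 December 2004.
Opposition Stay Credit: +293 days → 5 October 2005.
Applicant Delay Offset: −323 days → 16 November 2004.

November 16, 2004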